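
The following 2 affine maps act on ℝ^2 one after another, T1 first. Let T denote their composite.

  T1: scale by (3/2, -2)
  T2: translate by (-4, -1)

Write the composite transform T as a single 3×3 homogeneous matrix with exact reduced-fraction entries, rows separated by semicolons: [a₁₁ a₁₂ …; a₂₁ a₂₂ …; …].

T1 = [3/2 0 0; 0 -2 0; 0 0 1]
T2·T1 = [3/2 0 -4; 0 -2 -1; 0 0 1]

T = [3/2 0 -4; 0 -2 -1; 0 0 1]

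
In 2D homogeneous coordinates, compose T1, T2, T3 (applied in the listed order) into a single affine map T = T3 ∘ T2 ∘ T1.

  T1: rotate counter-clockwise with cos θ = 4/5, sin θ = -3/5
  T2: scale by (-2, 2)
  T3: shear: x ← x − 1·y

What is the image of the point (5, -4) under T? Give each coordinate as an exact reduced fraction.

T(p) = (46/5, -62/5)

T1 rotate counter-clockwise with cos θ = 4/5, sin θ = -3/5: (5, -4) → (8/5, -31/5)
T2 scale by (-2, 2): (8/5, -31/5) → (-16/5, -62/5)
T3 shear: x ← x − 1·y: (-16/5, -62/5) → (46/5, -62/5)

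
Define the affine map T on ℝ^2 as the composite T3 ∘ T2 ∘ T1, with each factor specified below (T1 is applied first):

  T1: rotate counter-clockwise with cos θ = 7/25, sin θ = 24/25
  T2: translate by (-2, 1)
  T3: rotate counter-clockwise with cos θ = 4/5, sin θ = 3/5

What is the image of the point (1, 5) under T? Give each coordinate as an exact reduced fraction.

T(p) = (-904/125, -153/125)

T1 rotate counter-clockwise with cos θ = 7/25, sin θ = 24/25: (1, 5) → (-113/25, 59/25)
T2 translate by (-2, 1): (-113/25, 59/25) → (-163/25, 84/25)
T3 rotate counter-clockwise with cos θ = 4/5, sin θ = 3/5: (-163/25, 84/25) → (-904/125, -153/125)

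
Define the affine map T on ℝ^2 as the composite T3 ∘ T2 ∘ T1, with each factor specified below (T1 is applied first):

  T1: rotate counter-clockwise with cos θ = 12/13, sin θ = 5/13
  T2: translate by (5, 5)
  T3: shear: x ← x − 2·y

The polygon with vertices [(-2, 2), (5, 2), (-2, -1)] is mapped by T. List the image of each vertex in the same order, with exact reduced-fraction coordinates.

T1 rotate counter-clockwise with cos θ = 12/13, sin θ = 5/13: (-2, 2) → (-34/13, 14/13); (5, 2) → (50/13, 49/13); (-2, -1) → (-19/13, -22/13)
T2 translate by (5, 5): (-34/13, 14/13) → (31/13, 79/13); (50/13, 49/13) → (115/13, 114/13); (-19/13, -22/13) → (46/13, 43/13)
T3 shear: x ← x − 2·y: (31/13, 79/13) → (-127/13, 79/13); (115/13, 114/13) → (-113/13, 114/13); (46/13, 43/13) → (-40/13, 43/13)

image vertices: (-127/13, 79/13), (-113/13, 114/13), (-40/13, 43/13)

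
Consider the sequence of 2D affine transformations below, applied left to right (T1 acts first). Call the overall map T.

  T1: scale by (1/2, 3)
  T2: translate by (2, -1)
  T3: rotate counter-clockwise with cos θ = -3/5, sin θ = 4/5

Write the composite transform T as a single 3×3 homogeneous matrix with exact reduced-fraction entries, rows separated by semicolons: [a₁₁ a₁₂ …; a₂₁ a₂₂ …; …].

T = [-3/10 -12/5 -2/5; 2/5 -9/5 11/5; 0 0 1]

T1 = [1/2 0 0; 0 3 0; 0 0 1]
T2·T1 = [1/2 0 2; 0 3 -1; 0 0 1]
T3·…·T1 = [-3/10 -12/5 -2/5; 2/5 -9/5 11/5; 0 0 1]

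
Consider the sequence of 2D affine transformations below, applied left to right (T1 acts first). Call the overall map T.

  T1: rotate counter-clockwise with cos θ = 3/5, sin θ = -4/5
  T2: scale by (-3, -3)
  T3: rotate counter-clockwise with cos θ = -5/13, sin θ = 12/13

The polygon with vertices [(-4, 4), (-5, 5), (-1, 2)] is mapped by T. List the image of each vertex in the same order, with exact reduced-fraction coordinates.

T1 rotate counter-clockwise with cos θ = 3/5, sin θ = -4/5: (-4, 4) → (4/5, 28/5); (-5, 5) → (1, 7); (-1, 2) → (1, 2)
T2 scale by (-3, -3): (4/5, 28/5) → (-12/5, -84/5); (1, 7) → (-3, -21); (1, 2) → (-3, -6)
T3 rotate counter-clockwise with cos θ = -5/13, sin θ = 12/13: (-12/5, -84/5) → (1068/65, 276/65); (-3, -21) → (267/13, 69/13); (-3, -6) → (87/13, -6/13)

image vertices: (1068/65, 276/65), (267/13, 69/13), (87/13, -6/13)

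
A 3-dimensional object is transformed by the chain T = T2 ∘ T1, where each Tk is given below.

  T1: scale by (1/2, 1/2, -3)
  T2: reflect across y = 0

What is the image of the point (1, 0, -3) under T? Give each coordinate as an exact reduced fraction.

T1 scale by (1/2, 1/2, -3): (1, 0, -3) → (1/2, 0, 9)
T2 reflect across y = 0: (1/2, 0, 9) → (1/2, 0, 9)

T(p) = (1/2, 0, 9)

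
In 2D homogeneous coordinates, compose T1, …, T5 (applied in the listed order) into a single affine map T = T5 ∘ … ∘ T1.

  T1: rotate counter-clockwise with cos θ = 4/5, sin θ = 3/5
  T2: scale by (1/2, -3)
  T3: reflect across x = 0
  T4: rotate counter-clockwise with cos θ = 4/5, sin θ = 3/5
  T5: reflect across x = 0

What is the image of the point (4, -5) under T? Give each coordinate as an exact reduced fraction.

T1 rotate counter-clockwise with cos θ = 4/5, sin θ = 3/5: (4, -5) → (31/5, -8/5)
T2 scale by (1/2, -3): (31/5, -8/5) → (31/10, 24/5)
T3 reflect across x = 0: (31/10, 24/5) → (-31/10, 24/5)
T4 rotate counter-clockwise with cos θ = 4/5, sin θ = 3/5: (-31/10, 24/5) → (-134/25, 99/50)
T5 reflect across x = 0: (-134/25, 99/50) → (134/25, 99/50)

T(p) = (134/25, 99/50)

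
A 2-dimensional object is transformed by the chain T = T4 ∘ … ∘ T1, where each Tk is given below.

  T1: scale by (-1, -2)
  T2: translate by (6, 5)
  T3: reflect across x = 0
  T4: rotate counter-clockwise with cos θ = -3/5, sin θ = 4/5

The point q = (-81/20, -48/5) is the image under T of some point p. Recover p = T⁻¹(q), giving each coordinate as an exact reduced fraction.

T1 = [-1 0 0; 0 -2 0; 0 0 1]
T2·T1 = [-1 0 6; 0 -2 5; 0 0 1]
T3·…·T1 = [1 0 -6; 0 -2 5; 0 0 1]
T4·…·T1 = [-3/5 8/5 -2/5; 4/5 6/5 -39/5; 0 0 1]
det M = -2; M⁻¹ = [-3/5 4/5 6; 2/5 3/10 5/2; 0 0 1]
M⁻¹ · (-81/20, -48/5)ᵀ = (3/4, -2)ᵀ

p = (3/4, -2)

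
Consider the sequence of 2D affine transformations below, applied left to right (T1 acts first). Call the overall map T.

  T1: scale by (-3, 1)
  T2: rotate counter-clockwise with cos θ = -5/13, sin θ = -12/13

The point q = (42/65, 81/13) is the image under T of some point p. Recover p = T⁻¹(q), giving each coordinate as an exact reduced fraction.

T1 = [-3 0 0; 0 1 0; 0 0 1]
T2·T1 = [15/13 12/13 0; 36/13 -5/13 0; 0 0 1]
det M = -3; M⁻¹ = [5/39 4/13 0; 12/13 -5/13 0; 0 0 1]
M⁻¹ · (42/65, 81/13)ᵀ = (2, -9/5)ᵀ

p = (2, -9/5)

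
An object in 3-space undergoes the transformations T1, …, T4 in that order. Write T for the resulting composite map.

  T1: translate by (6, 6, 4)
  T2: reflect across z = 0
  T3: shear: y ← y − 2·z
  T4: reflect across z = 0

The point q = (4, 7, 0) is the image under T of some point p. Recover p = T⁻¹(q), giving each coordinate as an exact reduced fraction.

p = (-2, 1, -4)

T1 = [1 0 0 6; 0 1 0 6; 0 0 1 4; 0 0 0 1]
T2·T1 = [1 0 0 6; 0 1 0 6; 0 0 -1 -4; 0 0 0 1]
T3·…·T1 = [1 0 0 6; 0 1 2 14; 0 0 -1 -4; 0 0 0 1]
T4·…·T1 = [1 0 0 6; 0 1 2 14; 0 0 1 4; 0 0 0 1]
det M = 1; M⁻¹ = [1 0 0 -6; 0 1 -2 -6; 0 0 1 -4; 0 0 0 1]
M⁻¹ · (4, 7, 0)ᵀ = (-2, 1, -4)ᵀ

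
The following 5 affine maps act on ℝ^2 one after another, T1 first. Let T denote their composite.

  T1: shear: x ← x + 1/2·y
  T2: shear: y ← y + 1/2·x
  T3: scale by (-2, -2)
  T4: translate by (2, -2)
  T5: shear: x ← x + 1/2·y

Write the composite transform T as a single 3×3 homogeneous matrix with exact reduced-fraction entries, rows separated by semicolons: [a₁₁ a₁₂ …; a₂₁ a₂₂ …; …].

T1 = [1 1/2 0; 0 1 0; 0 0 1]
T2·T1 = [1 1/2 0; 1/2 5/4 0; 0 0 1]
T3·…·T1 = [-2 -1 0; -1 -5/2 0; 0 0 1]
T4·…·T1 = [-2 -1 2; -1 -5/2 -2; 0 0 1]
T5·…·T1 = [-5/2 -9/4 1; -1 -5/2 -2; 0 0 1]

T = [-5/2 -9/4 1; -1 -5/2 -2; 0 0 1]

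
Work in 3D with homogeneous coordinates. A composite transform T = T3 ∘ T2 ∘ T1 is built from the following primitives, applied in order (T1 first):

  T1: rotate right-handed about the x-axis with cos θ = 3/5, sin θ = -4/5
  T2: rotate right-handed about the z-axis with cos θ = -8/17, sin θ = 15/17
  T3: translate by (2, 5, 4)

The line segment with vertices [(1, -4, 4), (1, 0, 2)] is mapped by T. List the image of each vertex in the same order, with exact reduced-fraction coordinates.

image vertices: (14/17, 468/85, 48/5), (2/17, 436/85, 26/5)

T1 rotate right-handed about the x-axis with cos θ = 3/5, sin θ = -4/5: (1, -4, 4) → (1, 4/5, 28/5); (1, 0, 2) → (1, 8/5, 6/5)
T2 rotate right-handed about the z-axis with cos θ = -8/17, sin θ = 15/17: (1, 4/5, 28/5) → (-20/17, 43/85, 28/5); (1, 8/5, 6/5) → (-32/17, 11/85, 6/5)
T3 translate by (2, 5, 4): (-20/17, 43/85, 28/5) → (14/17, 468/85, 48/5); (-32/17, 11/85, 6/5) → (2/17, 436/85, 26/5)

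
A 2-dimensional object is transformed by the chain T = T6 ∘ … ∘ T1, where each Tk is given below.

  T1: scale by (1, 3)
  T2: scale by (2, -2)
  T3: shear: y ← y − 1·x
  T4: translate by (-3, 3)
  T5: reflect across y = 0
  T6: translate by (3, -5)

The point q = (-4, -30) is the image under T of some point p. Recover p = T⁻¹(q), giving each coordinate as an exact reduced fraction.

p = (-2, -3)

T1 = [1 0 0; 0 3 0; 0 0 1]
T2·T1 = [2 0 0; 0 -6 0; 0 0 1]
T3·…·T1 = [2 0 0; -2 -6 0; 0 0 1]
T4·…·T1 = [2 0 -3; -2 -6 3; 0 0 1]
T5·…·T1 = [2 0 -3; 2 6 -3; 0 0 1]
T6·…·T1 = [2 0 0; 2 6 -8; 0 0 1]
det M = 12; M⁻¹ = [1/2 0 0; -1/6 1/6 4/3; 0 0 1]
M⁻¹ · (-4, -30)ᵀ = (-2, -3)ᵀ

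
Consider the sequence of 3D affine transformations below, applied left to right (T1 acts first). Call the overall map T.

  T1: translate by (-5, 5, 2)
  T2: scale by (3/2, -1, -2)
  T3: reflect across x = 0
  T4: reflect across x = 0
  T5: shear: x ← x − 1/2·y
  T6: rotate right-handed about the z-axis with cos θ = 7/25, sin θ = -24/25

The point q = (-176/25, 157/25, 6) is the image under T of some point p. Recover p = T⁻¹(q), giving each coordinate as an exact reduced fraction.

p = (-2, 0, -5)

T1 = [1 0 0 -5; 0 1 0 5; 0 0 1 2; 0 0 0 1]
T2·T1 = [3/2 0 0 -15/2; 0 -1 0 -5; 0 0 -2 -4; 0 0 0 1]
T3·…·T1 = [-3/2 0 0 15/2; 0 -1 0 -5; 0 0 -2 -4; 0 0 0 1]
T4·…·T1 = [3/2 0 0 -15/2; 0 -1 0 -5; 0 0 -2 -4; 0 0 0 1]
T5·…·T1 = [3/2 1/2 0 -5; 0 -1 0 -5; 0 0 -2 -4; 0 0 0 1]
T6·…·T1 = [21/50 -41/50 0 -31/5; -36/25 -19/25 0 17/5; 0 0 -2 -4; 0 0 0 1]
det M = 3; M⁻¹ = [38/75 -41/75 0 5; -24/25 -7/25 0 -5; 0 0 -1/2 -2; 0 0 0 1]
M⁻¹ · (-176/25, 157/25, 6)ᵀ = (-2, 0, -5)ᵀ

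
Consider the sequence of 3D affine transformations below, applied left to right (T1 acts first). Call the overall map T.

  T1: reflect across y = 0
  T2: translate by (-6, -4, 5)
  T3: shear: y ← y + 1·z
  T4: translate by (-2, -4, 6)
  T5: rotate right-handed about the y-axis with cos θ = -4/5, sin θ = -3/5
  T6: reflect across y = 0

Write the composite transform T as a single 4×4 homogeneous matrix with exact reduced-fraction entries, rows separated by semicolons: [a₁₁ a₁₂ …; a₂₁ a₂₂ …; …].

T1 = [1 0 0 0; 0 -1 0 0; 0 0 1 0; 0 0 0 1]
T2·T1 = [1 0 0 -6; 0 -1 0 -4; 0 0 1 5; 0 0 0 1]
T3·…·T1 = [1 0 0 -6; 0 -1 1 1; 0 0 1 5; 0 0 0 1]
T4·…·T1 = [1 0 0 -8; 0 -1 1 -3; 0 0 1 11; 0 0 0 1]
T5·…·T1 = [-4/5 0 -3/5 -1/5; 0 -1 1 -3; 3/5 0 -4/5 -68/5; 0 0 0 1]
T6·…·T1 = [-4/5 0 -3/5 -1/5; 0 1 -1 3; 3/5 0 -4/5 -68/5; 0 0 0 1]

T = [-4/5 0 -3/5 -1/5; 0 1 -1 3; 3/5 0 -4/5 -68/5; 0 0 0 1]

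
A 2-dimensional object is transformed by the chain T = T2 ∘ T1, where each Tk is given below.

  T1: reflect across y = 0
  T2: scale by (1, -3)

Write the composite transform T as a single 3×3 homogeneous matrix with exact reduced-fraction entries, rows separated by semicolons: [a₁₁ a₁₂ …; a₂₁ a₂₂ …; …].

T = [1 0 0; 0 3 0; 0 0 1]

T1 = [1 0 0; 0 -1 0; 0 0 1]
T2·T1 = [1 0 0; 0 3 0; 0 0 1]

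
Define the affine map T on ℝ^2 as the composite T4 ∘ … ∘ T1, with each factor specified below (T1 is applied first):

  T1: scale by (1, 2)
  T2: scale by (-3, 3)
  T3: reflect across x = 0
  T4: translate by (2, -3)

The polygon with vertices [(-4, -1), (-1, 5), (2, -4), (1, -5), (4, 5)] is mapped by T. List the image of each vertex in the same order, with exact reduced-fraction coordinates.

T1 scale by (1, 2): (-4, -1) → (-4, -2); (-1, 5) → (-1, 10); (2, -4) → (2, -8); (1, -5) → (1, -10); (4, 5) → (4, 10)
T2 scale by (-3, 3): (-4, -2) → (12, -6); (-1, 10) → (3, 30); (2, -8) → (-6, -24); (1, -10) → (-3, -30); (4, 10) → (-12, 30)
T3 reflect across x = 0: (12, -6) → (-12, -6); (3, 30) → (-3, 30); (-6, -24) → (6, -24); (-3, -30) → (3, -30); (-12, 30) → (12, 30)
T4 translate by (2, -3): (-12, -6) → (-10, -9); (-3, 30) → (-1, 27); (6, -24) → (8, -27); (3, -30) → (5, -33); (12, 30) → (14, 27)

image vertices: (-10, -9), (-1, 27), (8, -27), (5, -33), (14, 27)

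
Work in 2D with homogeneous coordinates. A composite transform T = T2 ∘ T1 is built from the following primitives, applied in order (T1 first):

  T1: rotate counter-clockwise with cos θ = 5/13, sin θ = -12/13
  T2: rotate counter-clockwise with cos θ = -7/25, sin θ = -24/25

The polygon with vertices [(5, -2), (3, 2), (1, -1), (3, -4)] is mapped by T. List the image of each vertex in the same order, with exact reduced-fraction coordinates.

T1 rotate counter-clockwise with cos θ = 5/13, sin θ = -12/13: (5, -2) → (1/13, -70/13); (3, 2) → (3, -2); (1, -1) → (-7/13, -17/13); (3, -4) → (-33/13, -56/13)
T2 rotate counter-clockwise with cos θ = -7/25, sin θ = -24/25: (1/13, -70/13) → (-1687/325, 466/325); (3, -2) → (-69/25, -58/25); (-7/13, -17/13) → (-359/325, 287/325); (-33/13, -56/13) → (-1113/325, 1184/325)

image vertices: (-1687/325, 466/325), (-69/25, -58/25), (-359/325, 287/325), (-1113/325, 1184/325)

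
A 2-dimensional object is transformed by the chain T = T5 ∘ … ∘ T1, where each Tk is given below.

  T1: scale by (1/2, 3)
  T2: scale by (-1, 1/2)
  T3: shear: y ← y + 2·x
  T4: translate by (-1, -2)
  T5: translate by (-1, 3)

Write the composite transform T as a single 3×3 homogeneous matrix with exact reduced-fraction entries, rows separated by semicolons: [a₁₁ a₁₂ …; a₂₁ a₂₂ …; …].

T = [-1/2 0 -2; -1 3/2 1; 0 0 1]

T1 = [1/2 0 0; 0 3 0; 0 0 1]
T2·T1 = [-1/2 0 0; 0 3/2 0; 0 0 1]
T3·…·T1 = [-1/2 0 0; -1 3/2 0; 0 0 1]
T4·…·T1 = [-1/2 0 -1; -1 3/2 -2; 0 0 1]
T5·…·T1 = [-1/2 0 -2; -1 3/2 1; 0 0 1]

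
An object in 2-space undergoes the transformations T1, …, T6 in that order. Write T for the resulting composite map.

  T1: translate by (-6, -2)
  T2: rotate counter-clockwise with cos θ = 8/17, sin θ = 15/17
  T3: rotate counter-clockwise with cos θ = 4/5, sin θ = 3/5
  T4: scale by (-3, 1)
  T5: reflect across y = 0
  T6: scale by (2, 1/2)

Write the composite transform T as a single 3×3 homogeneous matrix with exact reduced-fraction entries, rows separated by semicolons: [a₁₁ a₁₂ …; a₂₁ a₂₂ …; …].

T1 = [1 0 -6; 0 1 -2; 0 0 1]
T2·T1 = [8/17 -15/17 -18/17; 15/17 8/17 -106/17; 0 0 1]
T3·…·T1 = [-13/85 -84/85 246/85; 84/85 -13/85 -478/85; 0 0 1]
T4·…·T1 = [39/85 252/85 -738/85; 84/85 -13/85 -478/85; 0 0 1]
T5·…·T1 = [39/85 252/85 -738/85; -84/85 13/85 478/85; 0 0 1]
T6·…·T1 = [78/85 504/85 -1476/85; -42/85 13/170 239/85; 0 0 1]

T = [78/85 504/85 -1476/85; -42/85 13/170 239/85; 0 0 1]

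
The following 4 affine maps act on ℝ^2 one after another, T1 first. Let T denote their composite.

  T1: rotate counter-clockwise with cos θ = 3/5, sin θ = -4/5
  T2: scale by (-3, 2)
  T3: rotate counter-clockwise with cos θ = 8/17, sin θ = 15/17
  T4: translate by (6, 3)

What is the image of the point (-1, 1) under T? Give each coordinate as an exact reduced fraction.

T1 rotate counter-clockwise with cos θ = 3/5, sin θ = -4/5: (-1, 1) → (1/5, 7/5)
T2 scale by (-3, 2): (1/5, 7/5) → (-3/5, 14/5)
T3 rotate counter-clockwise with cos θ = 8/17, sin θ = 15/17: (-3/5, 14/5) → (-234/85, 67/85)
T4 translate by (6, 3): (-234/85, 67/85) → (276/85, 322/85)

T(p) = (276/85, 322/85)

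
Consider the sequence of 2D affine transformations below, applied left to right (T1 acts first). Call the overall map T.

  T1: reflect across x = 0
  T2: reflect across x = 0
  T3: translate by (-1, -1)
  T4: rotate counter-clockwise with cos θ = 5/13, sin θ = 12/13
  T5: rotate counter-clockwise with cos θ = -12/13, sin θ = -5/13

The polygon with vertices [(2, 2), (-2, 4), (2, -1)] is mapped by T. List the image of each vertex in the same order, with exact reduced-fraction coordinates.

image vertices: (1, -1), (3, 3), (-2, -1)

T1 reflect across x = 0: (2, 2) → (-2, 2); (-2, 4) → (2, 4); (2, -1) → (-2, -1)
T2 reflect across x = 0: (-2, 2) → (2, 2); (2, 4) → (-2, 4); (-2, -1) → (2, -1)
T3 translate by (-1, -1): (2, 2) → (1, 1); (-2, 4) → (-3, 3); (2, -1) → (1, -2)
T4 rotate counter-clockwise with cos θ = 5/13, sin θ = 12/13: (1, 1) → (-7/13, 17/13); (-3, 3) → (-51/13, -21/13); (1, -2) → (29/13, 2/13)
T5 rotate counter-clockwise with cos θ = -12/13, sin θ = -5/13: (-7/13, 17/13) → (1, -1); (-51/13, -21/13) → (3, 3); (29/13, 2/13) → (-2, -1)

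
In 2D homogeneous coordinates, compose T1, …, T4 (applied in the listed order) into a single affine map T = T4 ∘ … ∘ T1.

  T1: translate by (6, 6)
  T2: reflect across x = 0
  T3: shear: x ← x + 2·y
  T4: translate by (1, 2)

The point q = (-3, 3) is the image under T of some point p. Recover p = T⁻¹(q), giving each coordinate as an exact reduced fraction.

p = (0, -5)

T1 = [1 0 6; 0 1 6; 0 0 1]
T2·T1 = [-1 0 -6; 0 1 6; 0 0 1]
T3·…·T1 = [-1 2 6; 0 1 6; 0 0 1]
T4·…·T1 = [-1 2 7; 0 1 8; 0 0 1]
det M = -1; M⁻¹ = [-1 2 -9; 0 1 -8; 0 0 1]
M⁻¹ · (-3, 3)ᵀ = (0, -5)ᵀ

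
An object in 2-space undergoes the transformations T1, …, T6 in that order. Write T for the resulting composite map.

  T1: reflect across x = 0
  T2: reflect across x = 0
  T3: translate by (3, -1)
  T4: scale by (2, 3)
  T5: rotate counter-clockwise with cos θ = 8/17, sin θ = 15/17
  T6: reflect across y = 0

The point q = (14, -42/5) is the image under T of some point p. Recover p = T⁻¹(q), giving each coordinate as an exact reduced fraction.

p = (4, -9/5)

T1 = [-1 0 0; 0 1 0; 0 0 1]
T2·T1 = [1 0 0; 0 1 0; 0 0 1]
T3·…·T1 = [1 0 3; 0 1 -1; 0 0 1]
T4·…·T1 = [2 0 6; 0 3 -3; 0 0 1]
T5·…·T1 = [16/17 -45/17 93/17; 30/17 24/17 66/17; 0 0 1]
T6·…·T1 = [16/17 -45/17 93/17; -30/17 -24/17 -66/17; 0 0 1]
det M = -6; M⁻¹ = [4/17 -15/34 -3; -5/17 -8/51 1; 0 0 1]
M⁻¹ · (14, -42/5)ᵀ = (4, -9/5)ᵀ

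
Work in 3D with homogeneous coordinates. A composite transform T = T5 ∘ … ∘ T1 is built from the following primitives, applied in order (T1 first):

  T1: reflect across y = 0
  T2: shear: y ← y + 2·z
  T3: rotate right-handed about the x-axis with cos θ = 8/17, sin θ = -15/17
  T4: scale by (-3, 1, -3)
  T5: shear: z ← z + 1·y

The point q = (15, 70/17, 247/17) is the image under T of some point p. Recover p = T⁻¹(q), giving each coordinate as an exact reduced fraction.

p = (-5, -1, 2)

T1 = [1 0 0 0; 0 -1 0 0; 0 0 1 0; 0 0 0 1]
T2·T1 = [1 0 0 0; 0 -1 2 0; 0 0 1 0; 0 0 0 1]
T3·…·T1 = [1 0 0 0; 0 -8/17 31/17 0; 0 15/17 -22/17 0; 0 0 0 1]
T4·…·T1 = [-3 0 0 0; 0 -8/17 31/17 0; 0 -45/17 66/17 0; 0 0 0 1]
T5·…·T1 = [-3 0 0 0; 0 -8/17 31/17 0; 0 -53/17 97/17 0; 0 0 0 1]
det M = -9; M⁻¹ = [-1/3 0 0 0; 0 97/51 -31/51 0; 0 53/51 -8/51 0; 0 0 0 1]
M⁻¹ · (15, 70/17, 247/17)ᵀ = (-5, -1, 2)ᵀ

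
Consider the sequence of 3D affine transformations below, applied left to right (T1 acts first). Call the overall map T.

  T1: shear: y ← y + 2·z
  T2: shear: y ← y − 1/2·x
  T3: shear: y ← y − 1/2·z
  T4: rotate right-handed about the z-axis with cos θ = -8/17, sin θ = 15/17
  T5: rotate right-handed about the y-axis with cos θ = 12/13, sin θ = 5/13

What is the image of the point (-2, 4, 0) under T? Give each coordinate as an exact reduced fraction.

T(p) = (-708/221, -70/17, 295/221)

T1 shear: y ← y + 2·z: (-2, 4, 0) → (-2, 4, 0)
T2 shear: y ← y − 1/2·x: (-2, 4, 0) → (-2, 5, 0)
T3 shear: y ← y − 1/2·z: (-2, 5, 0) → (-2, 5, 0)
T4 rotate right-handed about the z-axis with cos θ = -8/17, sin θ = 15/17: (-2, 5, 0) → (-59/17, -70/17, 0)
T5 rotate right-handed about the y-axis with cos θ = 12/13, sin θ = 5/13: (-59/17, -70/17, 0) → (-708/221, -70/17, 295/221)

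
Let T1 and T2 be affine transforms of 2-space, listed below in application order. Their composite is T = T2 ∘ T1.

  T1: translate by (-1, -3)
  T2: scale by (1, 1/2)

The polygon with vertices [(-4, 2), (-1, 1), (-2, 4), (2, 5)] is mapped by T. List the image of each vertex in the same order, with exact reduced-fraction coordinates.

image vertices: (-5, -1/2), (-2, -1), (-3, 1/2), (1, 1)

T1 translate by (-1, -3): (-4, 2) → (-5, -1); (-1, 1) → (-2, -2); (-2, 4) → (-3, 1); (2, 5) → (1, 2)
T2 scale by (1, 1/2): (-5, -1) → (-5, -1/2); (-2, -2) → (-2, -1); (-3, 1) → (-3, 1/2); (1, 2) → (1, 1)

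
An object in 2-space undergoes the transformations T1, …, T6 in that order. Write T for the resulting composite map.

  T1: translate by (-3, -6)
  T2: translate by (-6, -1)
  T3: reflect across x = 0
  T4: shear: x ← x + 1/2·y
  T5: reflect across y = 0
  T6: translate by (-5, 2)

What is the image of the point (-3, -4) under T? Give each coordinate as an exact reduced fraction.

T(p) = (3/2, 13)

T1 translate by (-3, -6): (-3, -4) → (-6, -10)
T2 translate by (-6, -1): (-6, -10) → (-12, -11)
T3 reflect across x = 0: (-12, -11) → (12, -11)
T4 shear: x ← x + 1/2·y: (12, -11) → (13/2, -11)
T5 reflect across y = 0: (13/2, -11) → (13/2, 11)
T6 translate by (-5, 2): (13/2, 11) → (3/2, 13)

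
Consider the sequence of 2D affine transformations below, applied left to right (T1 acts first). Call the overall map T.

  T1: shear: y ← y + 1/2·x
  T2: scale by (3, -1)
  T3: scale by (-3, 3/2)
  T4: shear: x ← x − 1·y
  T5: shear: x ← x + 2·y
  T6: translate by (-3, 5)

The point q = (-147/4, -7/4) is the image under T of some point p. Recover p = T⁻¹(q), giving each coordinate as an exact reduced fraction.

p = (3, 3)

T1 = [1 0 0; 1/2 1 0; 0 0 1]
T2·T1 = [3 0 0; -1/2 -1 0; 0 0 1]
T3·…·T1 = [-9 0 0; -3/4 -3/2 0; 0 0 1]
T4·…·T1 = [-33/4 3/2 0; -3/4 -3/2 0; 0 0 1]
T5·…·T1 = [-39/4 -3/2 0; -3/4 -3/2 0; 0 0 1]
T6·…·T1 = [-39/4 -3/2 -3; -3/4 -3/2 5; 0 0 1]
det M = 27/2; M⁻¹ = [-1/9 1/9 -8/9; 1/18 -13/18 34/9; 0 0 1]
M⁻¹ · (-147/4, -7/4)ᵀ = (3, 3)ᵀ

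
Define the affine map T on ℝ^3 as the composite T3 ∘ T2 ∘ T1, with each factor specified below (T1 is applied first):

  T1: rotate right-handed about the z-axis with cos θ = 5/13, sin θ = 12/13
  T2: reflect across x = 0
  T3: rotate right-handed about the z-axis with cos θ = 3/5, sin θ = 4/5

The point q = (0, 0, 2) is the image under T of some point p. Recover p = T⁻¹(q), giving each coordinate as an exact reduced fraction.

T1 = [5/13 -12/13 0 0; 12/13 5/13 0 0; 0 0 1 0; 0 0 0 1]
T2·T1 = [-5/13 12/13 0 0; 12/13 5/13 0 0; 0 0 1 0; 0 0 0 1]
T3·…·T1 = [-63/65 16/65 0 0; 16/65 63/65 0 0; 0 0 1 0; 0 0 0 1]
det M = -1; M⁻¹ = [-63/65 16/65 0 0; 16/65 63/65 0 0; 0 0 1 0; 0 0 0 1]
M⁻¹ · (0, 0, 2)ᵀ = (0, 0, 2)ᵀ

p = (0, 0, 2)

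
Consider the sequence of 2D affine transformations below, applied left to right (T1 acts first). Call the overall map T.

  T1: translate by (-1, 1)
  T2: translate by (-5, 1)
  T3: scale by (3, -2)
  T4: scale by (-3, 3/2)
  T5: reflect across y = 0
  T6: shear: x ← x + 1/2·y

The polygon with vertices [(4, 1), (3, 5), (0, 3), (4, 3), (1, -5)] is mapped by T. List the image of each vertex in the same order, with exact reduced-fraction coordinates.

image vertices: (45/2, 9), (75/2, 21), (123/2, 15), (51/2, 15), (81/2, -9)

T1 translate by (-1, 1): (4, 1) → (3, 2); (3, 5) → (2, 6); (0, 3) → (-1, 4); (4, 3) → (3, 4); (1, -5) → (0, -4)
T2 translate by (-5, 1): (3, 2) → (-2, 3); (2, 6) → (-3, 7); (-1, 4) → (-6, 5); (3, 4) → (-2, 5); (0, -4) → (-5, -3)
T3 scale by (3, -2): (-2, 3) → (-6, -6); (-3, 7) → (-9, -14); (-6, 5) → (-18, -10); (-2, 5) → (-6, -10); (-5, -3) → (-15, 6)
T4 scale by (-3, 3/2): (-6, -6) → (18, -9); (-9, -14) → (27, -21); (-18, -10) → (54, -15); (-6, -10) → (18, -15); (-15, 6) → (45, 9)
T5 reflect across y = 0: (18, -9) → (18, 9); (27, -21) → (27, 21); (54, -15) → (54, 15); (18, -15) → (18, 15); (45, 9) → (45, -9)
T6 shear: x ← x + 1/2·y: (18, 9) → (45/2, 9); (27, 21) → (75/2, 21); (54, 15) → (123/2, 15); (18, 15) → (51/2, 15); (45, -9) → (81/2, -9)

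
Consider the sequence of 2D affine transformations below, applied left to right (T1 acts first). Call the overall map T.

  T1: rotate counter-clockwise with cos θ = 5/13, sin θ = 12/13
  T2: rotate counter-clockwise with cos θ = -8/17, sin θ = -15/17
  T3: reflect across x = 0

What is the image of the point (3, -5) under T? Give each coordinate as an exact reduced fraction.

T1 rotate counter-clockwise with cos θ = 5/13, sin θ = 12/13: (3, -5) → (75/13, 11/13)
T2 rotate counter-clockwise with cos θ = -8/17, sin θ = -15/17: (75/13, 11/13) → (-435/221, -1213/221)
T3 reflect across x = 0: (-435/221, -1213/221) → (435/221, -1213/221)

T(p) = (435/221, -1213/221)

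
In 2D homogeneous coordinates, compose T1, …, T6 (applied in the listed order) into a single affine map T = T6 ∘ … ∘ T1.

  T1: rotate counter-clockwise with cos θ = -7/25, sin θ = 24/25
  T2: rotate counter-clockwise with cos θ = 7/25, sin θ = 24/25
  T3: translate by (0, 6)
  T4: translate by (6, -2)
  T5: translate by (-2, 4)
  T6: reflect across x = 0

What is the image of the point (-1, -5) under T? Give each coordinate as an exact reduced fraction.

T1 rotate counter-clockwise with cos θ = -7/25, sin θ = 24/25: (-1, -5) → (127/25, 11/25)
T2 rotate counter-clockwise with cos θ = 7/25, sin θ = 24/25: (127/25, 11/25) → (1, 5)
T3 translate by (0, 6): (1, 5) → (1, 11)
T4 translate by (6, -2): (1, 11) → (7, 9)
T5 translate by (-2, 4): (7, 9) → (5, 13)
T6 reflect across x = 0: (5, 13) → (-5, 13)

T(p) = (-5, 13)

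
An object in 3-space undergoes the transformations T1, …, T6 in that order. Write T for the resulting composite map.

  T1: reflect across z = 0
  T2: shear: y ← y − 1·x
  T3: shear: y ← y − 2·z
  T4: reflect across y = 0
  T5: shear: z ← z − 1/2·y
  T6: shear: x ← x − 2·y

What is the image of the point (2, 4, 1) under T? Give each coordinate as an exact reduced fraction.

T(p) = (10, -4, 1)

T1 reflect across z = 0: (2, 4, 1) → (2, 4, -1)
T2 shear: y ← y − 1·x: (2, 4, -1) → (2, 2, -1)
T3 shear: y ← y − 2·z: (2, 2, -1) → (2, 4, -1)
T4 reflect across y = 0: (2, 4, -1) → (2, -4, -1)
T5 shear: z ← z − 1/2·y: (2, -4, -1) → (2, -4, 1)
T6 shear: x ← x − 2·y: (2, -4, 1) → (10, -4, 1)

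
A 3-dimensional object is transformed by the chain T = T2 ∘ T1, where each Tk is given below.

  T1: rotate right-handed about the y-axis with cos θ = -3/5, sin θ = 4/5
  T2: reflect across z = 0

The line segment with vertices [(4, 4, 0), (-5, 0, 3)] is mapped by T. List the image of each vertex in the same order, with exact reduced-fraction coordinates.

T1 rotate right-handed about the y-axis with cos θ = -3/5, sin θ = 4/5: (4, 4, 0) → (-12/5, 4, -16/5); (-5, 0, 3) → (27/5, 0, 11/5)
T2 reflect across z = 0: (-12/5, 4, -16/5) → (-12/5, 4, 16/5); (27/5, 0, 11/5) → (27/5, 0, -11/5)

image vertices: (-12/5, 4, 16/5), (27/5, 0, -11/5)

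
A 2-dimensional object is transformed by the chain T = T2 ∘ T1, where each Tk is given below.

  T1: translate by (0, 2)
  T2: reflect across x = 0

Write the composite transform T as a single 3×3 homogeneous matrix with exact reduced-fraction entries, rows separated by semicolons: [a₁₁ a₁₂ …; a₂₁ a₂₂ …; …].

T1 = [1 0 0; 0 1 2; 0 0 1]
T2·T1 = [-1 0 0; 0 1 2; 0 0 1]

T = [-1 0 0; 0 1 2; 0 0 1]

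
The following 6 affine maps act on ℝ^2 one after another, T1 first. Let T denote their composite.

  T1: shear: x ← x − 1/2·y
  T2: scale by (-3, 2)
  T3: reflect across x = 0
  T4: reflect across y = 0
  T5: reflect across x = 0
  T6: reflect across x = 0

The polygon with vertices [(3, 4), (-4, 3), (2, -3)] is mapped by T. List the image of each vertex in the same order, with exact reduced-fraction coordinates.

T1 shear: x ← x − 1/2·y: (3, 4) → (1, 4); (-4, 3) → (-11/2, 3); (2, -3) → (7/2, -3)
T2 scale by (-3, 2): (1, 4) → (-3, 8); (-11/2, 3) → (33/2, 6); (7/2, -3) → (-21/2, -6)
T3 reflect across x = 0: (-3, 8) → (3, 8); (33/2, 6) → (-33/2, 6); (-21/2, -6) → (21/2, -6)
T4 reflect across y = 0: (3, 8) → (3, -8); (-33/2, 6) → (-33/2, -6); (21/2, -6) → (21/2, 6)
T5 reflect across x = 0: (3, -8) → (-3, -8); (-33/2, -6) → (33/2, -6); (21/2, 6) → (-21/2, 6)
T6 reflect across x = 0: (-3, -8) → (3, -8); (33/2, -6) → (-33/2, -6); (-21/2, 6) → (21/2, 6)

image vertices: (3, -8), (-33/2, -6), (21/2, 6)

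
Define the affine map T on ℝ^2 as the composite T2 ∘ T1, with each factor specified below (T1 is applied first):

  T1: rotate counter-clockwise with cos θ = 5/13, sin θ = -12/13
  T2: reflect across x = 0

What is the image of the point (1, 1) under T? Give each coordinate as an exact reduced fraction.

T(p) = (-17/13, -7/13)

T1 rotate counter-clockwise with cos θ = 5/13, sin θ = -12/13: (1, 1) → (17/13, -7/13)
T2 reflect across x = 0: (17/13, -7/13) → (-17/13, -7/13)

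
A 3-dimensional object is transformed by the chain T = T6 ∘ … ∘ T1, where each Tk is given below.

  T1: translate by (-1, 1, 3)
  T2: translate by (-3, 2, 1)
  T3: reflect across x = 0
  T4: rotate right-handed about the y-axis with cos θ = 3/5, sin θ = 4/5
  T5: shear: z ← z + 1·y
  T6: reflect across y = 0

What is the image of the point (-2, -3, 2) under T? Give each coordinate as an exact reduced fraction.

T1 translate by (-1, 1, 3): (-2, -3, 2) → (-3, -2, 5)
T2 translate by (-3, 2, 1): (-3, -2, 5) → (-6, 0, 6)
T3 reflect across x = 0: (-6, 0, 6) → (6, 0, 6)
T4 rotate right-handed about the y-axis with cos θ = 3/5, sin θ = 4/5: (6, 0, 6) → (42/5, 0, -6/5)
T5 shear: z ← z + 1·y: (42/5, 0, -6/5) → (42/5, 0, -6/5)
T6 reflect across y = 0: (42/5, 0, -6/5) → (42/5, 0, -6/5)

T(p) = (42/5, 0, -6/5)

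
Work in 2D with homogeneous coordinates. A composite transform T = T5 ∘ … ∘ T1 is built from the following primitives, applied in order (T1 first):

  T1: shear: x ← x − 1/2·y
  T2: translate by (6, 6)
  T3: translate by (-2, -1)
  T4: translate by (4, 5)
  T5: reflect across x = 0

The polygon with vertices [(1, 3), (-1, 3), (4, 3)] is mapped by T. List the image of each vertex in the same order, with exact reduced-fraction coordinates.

image vertices: (-15/2, 13), (-11/2, 13), (-21/2, 13)

T1 shear: x ← x − 1/2·y: (1, 3) → (-1/2, 3); (-1, 3) → (-5/2, 3); (4, 3) → (5/2, 3)
T2 translate by (6, 6): (-1/2, 3) → (11/2, 9); (-5/2, 3) → (7/2, 9); (5/2, 3) → (17/2, 9)
T3 translate by (-2, -1): (11/2, 9) → (7/2, 8); (7/2, 9) → (3/2, 8); (17/2, 9) → (13/2, 8)
T4 translate by (4, 5): (7/2, 8) → (15/2, 13); (3/2, 8) → (11/2, 13); (13/2, 8) → (21/2, 13)
T5 reflect across x = 0: (15/2, 13) → (-15/2, 13); (11/2, 13) → (-11/2, 13); (21/2, 13) → (-21/2, 13)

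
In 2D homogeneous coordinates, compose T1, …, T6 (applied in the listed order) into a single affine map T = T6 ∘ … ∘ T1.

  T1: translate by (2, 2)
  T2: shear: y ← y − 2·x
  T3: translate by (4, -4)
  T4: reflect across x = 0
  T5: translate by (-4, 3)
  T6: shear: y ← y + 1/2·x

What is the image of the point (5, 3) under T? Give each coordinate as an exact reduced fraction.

T(p) = (-15, -35/2)

T1 translate by (2, 2): (5, 3) → (7, 5)
T2 shear: y ← y − 2·x: (7, 5) → (7, -9)
T3 translate by (4, -4): (7, -9) → (11, -13)
T4 reflect across x = 0: (11, -13) → (-11, -13)
T5 translate by (-4, 3): (-11, -13) → (-15, -10)
T6 shear: y ← y + 1/2·x: (-15, -10) → (-15, -35/2)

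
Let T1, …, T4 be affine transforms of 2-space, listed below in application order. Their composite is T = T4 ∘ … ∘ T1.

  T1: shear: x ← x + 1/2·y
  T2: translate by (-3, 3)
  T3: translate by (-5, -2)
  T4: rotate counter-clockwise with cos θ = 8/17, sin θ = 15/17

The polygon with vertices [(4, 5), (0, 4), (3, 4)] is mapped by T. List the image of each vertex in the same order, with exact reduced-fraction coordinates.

image vertices: (-6, 3/2), (-123/17, -50/17), (-99/17, -5/17)

T1 shear: x ← x + 1/2·y: (4, 5) → (13/2, 5); (0, 4) → (2, 4); (3, 4) → (5, 4)
T2 translate by (-3, 3): (13/2, 5) → (7/2, 8); (2, 4) → (-1, 7); (5, 4) → (2, 7)
T3 translate by (-5, -2): (7/2, 8) → (-3/2, 6); (-1, 7) → (-6, 5); (2, 7) → (-3, 5)
T4 rotate counter-clockwise with cos θ = 8/17, sin θ = 15/17: (-3/2, 6) → (-6, 3/2); (-6, 5) → (-123/17, -50/17); (-3, 5) → (-99/17, -5/17)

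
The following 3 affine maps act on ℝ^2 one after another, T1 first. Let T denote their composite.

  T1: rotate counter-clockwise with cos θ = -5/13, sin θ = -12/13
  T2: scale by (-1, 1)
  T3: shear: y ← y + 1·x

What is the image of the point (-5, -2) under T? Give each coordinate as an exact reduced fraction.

T(p) = (-1/13, 69/13)

T1 rotate counter-clockwise with cos θ = -5/13, sin θ = -12/13: (-5, -2) → (1/13, 70/13)
T2 scale by (-1, 1): (1/13, 70/13) → (-1/13, 70/13)
T3 shear: y ← y + 1·x: (-1/13, 70/13) → (-1/13, 69/13)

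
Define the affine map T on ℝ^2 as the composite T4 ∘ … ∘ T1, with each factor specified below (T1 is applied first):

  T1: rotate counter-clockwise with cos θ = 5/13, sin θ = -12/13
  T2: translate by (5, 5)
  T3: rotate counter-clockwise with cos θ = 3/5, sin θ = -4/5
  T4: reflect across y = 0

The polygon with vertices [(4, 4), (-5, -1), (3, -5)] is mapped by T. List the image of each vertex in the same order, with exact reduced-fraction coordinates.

image vertices: (547/65, 421/65), (564/65, -248/65), (76/65, 68/65)

T1 rotate counter-clockwise with cos θ = 5/13, sin θ = -12/13: (4, 4) → (68/13, -28/13); (-5, -1) → (-37/13, 55/13); (3, -5) → (-45/13, -61/13)
T2 translate by (5, 5): (68/13, -28/13) → (133/13, 37/13); (-37/13, 55/13) → (28/13, 120/13); (-45/13, -61/13) → (20/13, 4/13)
T3 rotate counter-clockwise with cos θ = 3/5, sin θ = -4/5: (133/13, 37/13) → (547/65, -421/65); (28/13, 120/13) → (564/65, 248/65); (20/13, 4/13) → (76/65, -68/65)
T4 reflect across y = 0: (547/65, -421/65) → (547/65, 421/65); (564/65, 248/65) → (564/65, -248/65); (76/65, -68/65) → (76/65, 68/65)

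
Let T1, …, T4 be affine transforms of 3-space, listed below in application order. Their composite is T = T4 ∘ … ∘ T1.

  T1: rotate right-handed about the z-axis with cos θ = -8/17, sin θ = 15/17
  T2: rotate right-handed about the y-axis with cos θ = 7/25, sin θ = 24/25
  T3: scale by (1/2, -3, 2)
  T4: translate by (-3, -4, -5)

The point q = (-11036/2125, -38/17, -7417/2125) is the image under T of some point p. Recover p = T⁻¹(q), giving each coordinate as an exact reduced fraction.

T1 = [-8/17 -15/17 0 0; 15/17 -8/17 0 0; 0 0 1 0; 0 0 0 1]
T2·T1 = [-56/425 -21/85 24/25 0; 15/17 -8/17 0 0; 192/425 72/85 7/25 0; 0 0 0 1]
T3·…·T1 = [-28/425 -21/170 12/25 0; -45/17 24/17 0 0; 384/425 144/85 14/25 0; 0 0 0 1]
T4·…·T1 = [-28/425 -21/170 12/25 -3; -45/17 24/17 0 -4; 384/425 144/85 14/25 -5; 0 0 0 1]
det M = -3; M⁻¹ = [-112/425 -5/17 96/425 -356/425; -42/85 8/51 36/85 322/255; 48/25 0 7/50 323/50; 0 0 0 1]
M⁻¹ · (-11036/2125, -38/17, -7417/2125)ᵀ = (2/5, 2, -4)ᵀ

p = (2/5, 2, -4)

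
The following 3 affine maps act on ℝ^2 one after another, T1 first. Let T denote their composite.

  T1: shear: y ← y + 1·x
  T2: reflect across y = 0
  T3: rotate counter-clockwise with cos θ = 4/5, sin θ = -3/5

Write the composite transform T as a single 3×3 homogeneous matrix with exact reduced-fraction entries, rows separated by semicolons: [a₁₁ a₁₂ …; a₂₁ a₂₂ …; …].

T1 = [1 0 0; 1 1 0; 0 0 1]
T2·T1 = [1 0 0; -1 -1 0; 0 0 1]
T3·…·T1 = [1/5 -3/5 0; -7/5 -4/5 0; 0 0 1]

T = [1/5 -3/5 0; -7/5 -4/5 0; 0 0 1]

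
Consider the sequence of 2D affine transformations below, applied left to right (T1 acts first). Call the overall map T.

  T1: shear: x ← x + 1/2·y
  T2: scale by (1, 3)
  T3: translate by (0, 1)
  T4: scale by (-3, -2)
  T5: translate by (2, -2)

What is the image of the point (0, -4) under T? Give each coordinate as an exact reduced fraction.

T1 shear: x ← x + 1/2·y: (0, -4) → (-2, -4)
T2 scale by (1, 3): (-2, -4) → (-2, -12)
T3 translate by (0, 1): (-2, -12) → (-2, -11)
T4 scale by (-3, -2): (-2, -11) → (6, 22)
T5 translate by (2, -2): (6, 22) → (8, 20)

T(p) = (8, 20)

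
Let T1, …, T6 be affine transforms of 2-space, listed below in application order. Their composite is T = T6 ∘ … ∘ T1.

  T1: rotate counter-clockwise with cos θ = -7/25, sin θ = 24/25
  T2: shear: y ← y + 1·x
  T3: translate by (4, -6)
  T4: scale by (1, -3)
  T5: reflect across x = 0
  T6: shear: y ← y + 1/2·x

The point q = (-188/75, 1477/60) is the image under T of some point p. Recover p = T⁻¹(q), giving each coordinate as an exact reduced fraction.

p = (-2/3, 7/4)

T1 = [-7/25 -24/25 0; 24/25 -7/25 0; 0 0 1]
T2·T1 = [-7/25 -24/25 0; 17/25 -31/25 0; 0 0 1]
T3·…·T1 = [-7/25 -24/25 4; 17/25 -31/25 -6; 0 0 1]
T4·…·T1 = [-7/25 -24/25 4; -51/25 93/25 18; 0 0 1]
T5·…·T1 = [7/25 24/25 -4; -51/25 93/25 18; 0 0 1]
T6·…·T1 = [7/25 24/25 -4; -19/10 21/5 16; 0 0 1]
det M = 3; M⁻¹ = [7/5 -8/25 268/25; 19/30 7/75 26/25; 0 0 1]
M⁻¹ · (-188/75, 1477/60)ᵀ = (-2/3, 7/4)ᵀ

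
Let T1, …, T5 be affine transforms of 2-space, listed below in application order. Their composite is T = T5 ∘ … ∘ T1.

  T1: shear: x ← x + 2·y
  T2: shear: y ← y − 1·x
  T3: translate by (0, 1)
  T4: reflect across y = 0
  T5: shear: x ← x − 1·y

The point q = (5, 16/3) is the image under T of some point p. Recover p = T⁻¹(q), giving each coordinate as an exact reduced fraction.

p = (7/3, 4)

T1 = [1 2 0; 0 1 0; 0 0 1]
T2·T1 = [1 2 0; -1 -1 0; 0 0 1]
T3·…·T1 = [1 2 0; -1 -1 1; 0 0 1]
T4·…·T1 = [1 2 0; 1 1 -1; 0 0 1]
T5·…·T1 = [0 1 1; 1 1 -1; 0 0 1]
det M = -1; M⁻¹ = [-1 1 2; 1 0 -1; 0 0 1]
M⁻¹ · (5, 16/3)ᵀ = (7/3, 4)ᵀ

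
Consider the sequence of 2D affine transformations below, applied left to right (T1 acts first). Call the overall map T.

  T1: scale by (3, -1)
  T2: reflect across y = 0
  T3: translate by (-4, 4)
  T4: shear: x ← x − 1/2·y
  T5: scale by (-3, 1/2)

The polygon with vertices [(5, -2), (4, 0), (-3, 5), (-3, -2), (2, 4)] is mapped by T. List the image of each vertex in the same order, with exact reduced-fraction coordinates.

image vertices: (-30, 1), (-18, 2), (105/2, 9/2), (42, 1), (6, 4)

T1 scale by (3, -1): (5, -2) → (15, 2); (4, 0) → (12, 0); (-3, 5) → (-9, -5); (-3, -2) → (-9, 2); (2, 4) → (6, -4)
T2 reflect across y = 0: (15, 2) → (15, -2); (12, 0) → (12, 0); (-9, -5) → (-9, 5); (-9, 2) → (-9, -2); (6, -4) → (6, 4)
T3 translate by (-4, 4): (15, -2) → (11, 2); (12, 0) → (8, 4); (-9, 5) → (-13, 9); (-9, -2) → (-13, 2); (6, 4) → (2, 8)
T4 shear: x ← x − 1/2·y: (11, 2) → (10, 2); (8, 4) → (6, 4); (-13, 9) → (-35/2, 9); (-13, 2) → (-14, 2); (2, 8) → (-2, 8)
T5 scale by (-3, 1/2): (10, 2) → (-30, 1); (6, 4) → (-18, 2); (-35/2, 9) → (105/2, 9/2); (-14, 2) → (42, 1); (-2, 8) → (6, 4)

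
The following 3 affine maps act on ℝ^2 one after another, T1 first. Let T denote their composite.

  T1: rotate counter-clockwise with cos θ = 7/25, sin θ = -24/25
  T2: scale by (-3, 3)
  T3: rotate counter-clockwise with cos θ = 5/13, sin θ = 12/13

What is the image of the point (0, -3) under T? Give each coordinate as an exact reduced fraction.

T1 rotate counter-clockwise with cos θ = 7/25, sin θ = -24/25: (0, -3) → (-72/25, -21/25)
T2 scale by (-3, 3): (-72/25, -21/25) → (216/25, -63/25)
T3 rotate counter-clockwise with cos θ = 5/13, sin θ = 12/13: (216/25, -63/25) → (1836/325, 2277/325)

T(p) = (1836/325, 2277/325)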